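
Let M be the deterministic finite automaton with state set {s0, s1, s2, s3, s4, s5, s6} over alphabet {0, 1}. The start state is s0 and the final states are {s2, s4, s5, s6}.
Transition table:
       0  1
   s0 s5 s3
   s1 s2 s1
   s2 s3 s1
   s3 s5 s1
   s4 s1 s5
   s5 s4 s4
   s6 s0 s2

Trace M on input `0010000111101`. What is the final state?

s1

s0 --0--> s5
s5 --0--> s4
s4 --1--> s5
s5 --0--> s4
s4 --0--> s1
s1 --0--> s2
s2 --0--> s3
s3 --1--> s1
s1 --1--> s1
s1 --1--> s1
s1 --1--> s1
s1 --0--> s2
s2 --1--> s1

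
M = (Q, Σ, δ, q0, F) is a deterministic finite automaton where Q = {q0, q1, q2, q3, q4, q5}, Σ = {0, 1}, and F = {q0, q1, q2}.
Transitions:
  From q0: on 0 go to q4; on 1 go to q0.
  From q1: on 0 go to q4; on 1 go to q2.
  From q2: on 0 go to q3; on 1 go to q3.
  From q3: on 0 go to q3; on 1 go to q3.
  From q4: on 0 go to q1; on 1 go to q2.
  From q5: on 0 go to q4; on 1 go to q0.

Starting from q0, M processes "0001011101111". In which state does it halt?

q0 --0--> q4
q4 --0--> q1
q1 --0--> q4
q4 --1--> q2
q2 --0--> q3
q3 --1--> q3
q3 --1--> q3
q3 --1--> q3
q3 --0--> q3
q3 --1--> q3
q3 --1--> q3
q3 --1--> q3
q3 --1--> q3

q3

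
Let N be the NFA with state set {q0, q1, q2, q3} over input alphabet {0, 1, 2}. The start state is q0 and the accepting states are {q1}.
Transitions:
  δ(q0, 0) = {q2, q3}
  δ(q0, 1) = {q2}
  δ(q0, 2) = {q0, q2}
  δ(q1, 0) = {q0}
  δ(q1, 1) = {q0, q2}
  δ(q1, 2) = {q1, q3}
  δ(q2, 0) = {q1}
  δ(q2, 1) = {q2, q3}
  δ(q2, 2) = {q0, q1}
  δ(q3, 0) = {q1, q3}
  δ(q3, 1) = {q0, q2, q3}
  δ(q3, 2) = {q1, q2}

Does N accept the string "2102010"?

Start: {q0}
read 2: {q0, q2}
read 1: {q2, q3}
read 0: {q1, q3}
read 2: {q1, q2, q3}
read 0: {q0, q1, q3}
read 1: {q0, q2, q3}
read 0: {q1, q2, q3}
Reachable ∩ accepting = {q1} — nonempty.

accepted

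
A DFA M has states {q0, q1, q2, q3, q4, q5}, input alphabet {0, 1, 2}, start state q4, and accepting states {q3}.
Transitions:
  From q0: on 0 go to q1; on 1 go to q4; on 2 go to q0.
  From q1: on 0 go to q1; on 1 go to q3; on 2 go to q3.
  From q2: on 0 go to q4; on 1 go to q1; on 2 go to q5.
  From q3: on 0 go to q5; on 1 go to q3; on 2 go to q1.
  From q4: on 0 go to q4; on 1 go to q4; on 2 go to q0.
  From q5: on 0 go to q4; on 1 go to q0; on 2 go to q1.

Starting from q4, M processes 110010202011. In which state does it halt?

q4

q4 --1--> q4
q4 --1--> q4
q4 --0--> q4
q4 --0--> q4
q4 --1--> q4
q4 --0--> q4
q4 --2--> q0
q0 --0--> q1
q1 --2--> q3
q3 --0--> q5
q5 --1--> q0
q0 --1--> q4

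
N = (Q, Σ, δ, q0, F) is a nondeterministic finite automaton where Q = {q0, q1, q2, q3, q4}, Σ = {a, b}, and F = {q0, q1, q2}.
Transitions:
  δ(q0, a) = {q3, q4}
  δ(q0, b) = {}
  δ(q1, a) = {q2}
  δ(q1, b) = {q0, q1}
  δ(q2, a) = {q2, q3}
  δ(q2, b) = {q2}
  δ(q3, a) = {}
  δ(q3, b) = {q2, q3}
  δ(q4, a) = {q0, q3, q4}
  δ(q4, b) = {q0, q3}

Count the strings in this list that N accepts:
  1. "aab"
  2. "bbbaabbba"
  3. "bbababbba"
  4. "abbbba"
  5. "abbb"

"aab": accepted
"bbbaabbba": rejected
"bbababbba": rejected
"abbbba": accepted
"abbb": accepted

3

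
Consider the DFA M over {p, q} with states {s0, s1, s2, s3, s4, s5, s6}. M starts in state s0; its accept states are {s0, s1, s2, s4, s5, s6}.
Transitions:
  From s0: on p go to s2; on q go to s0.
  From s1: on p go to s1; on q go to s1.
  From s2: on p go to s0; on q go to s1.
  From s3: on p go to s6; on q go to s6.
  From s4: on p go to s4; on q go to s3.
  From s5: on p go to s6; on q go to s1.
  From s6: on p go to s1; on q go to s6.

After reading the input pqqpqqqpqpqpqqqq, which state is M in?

s1

s0 --p--> s2
s2 --q--> s1
s1 --q--> s1
s1 --p--> s1
s1 --q--> s1
s1 --q--> s1
s1 --q--> s1
s1 --p--> s1
s1 --q--> s1
s1 --p--> s1
s1 --q--> s1
s1 --p--> s1
s1 --q--> s1
s1 --q--> s1
s1 --q--> s1
s1 --q--> s1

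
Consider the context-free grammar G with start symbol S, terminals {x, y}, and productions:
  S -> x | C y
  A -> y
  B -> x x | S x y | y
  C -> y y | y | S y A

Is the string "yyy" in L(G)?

S ⇒ Cy ⇒ yyy

yes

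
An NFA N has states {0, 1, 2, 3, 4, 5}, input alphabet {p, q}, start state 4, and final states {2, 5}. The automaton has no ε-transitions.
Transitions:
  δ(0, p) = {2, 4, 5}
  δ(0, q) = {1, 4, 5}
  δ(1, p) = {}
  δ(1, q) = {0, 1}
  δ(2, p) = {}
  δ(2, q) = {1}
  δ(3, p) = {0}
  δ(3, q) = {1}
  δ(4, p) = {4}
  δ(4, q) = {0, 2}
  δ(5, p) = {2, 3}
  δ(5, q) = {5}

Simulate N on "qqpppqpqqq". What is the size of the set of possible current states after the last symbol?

Start: {4}
read q: {0, 2}
read q: {1, 4, 5}
read p: {2, 3, 4}
read p: {0, 4}
read p: {2, 4, 5}
read q: {0, 1, 2, 5}
read p: {2, 3, 4, 5}
read q: {0, 1, 2, 5}
read q: {0, 1, 4, 5}
read q: {0, 1, 2, 4, 5}
Final reachable set {0, 1, 2, 4, 5} has 5 states.

5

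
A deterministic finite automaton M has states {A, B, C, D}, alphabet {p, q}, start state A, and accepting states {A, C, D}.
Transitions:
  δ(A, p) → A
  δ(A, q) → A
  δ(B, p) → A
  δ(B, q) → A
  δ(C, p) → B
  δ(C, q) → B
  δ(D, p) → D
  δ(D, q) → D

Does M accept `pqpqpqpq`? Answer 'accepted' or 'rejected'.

accepted

A --p--> A
A --q--> A
A --p--> A
A --q--> A
A --p--> A
A --q--> A
A --p--> A
A --q--> A
End in state A, which is an accepting state.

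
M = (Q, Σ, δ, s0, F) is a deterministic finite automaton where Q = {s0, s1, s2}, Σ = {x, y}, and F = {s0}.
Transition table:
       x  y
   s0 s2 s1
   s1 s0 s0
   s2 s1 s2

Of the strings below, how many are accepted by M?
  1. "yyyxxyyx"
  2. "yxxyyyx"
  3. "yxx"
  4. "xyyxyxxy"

1

"yyyxxyyx": rejected
"yxxyyyx": rejected
"yxx": rejected
"xyyxyxxy": accepted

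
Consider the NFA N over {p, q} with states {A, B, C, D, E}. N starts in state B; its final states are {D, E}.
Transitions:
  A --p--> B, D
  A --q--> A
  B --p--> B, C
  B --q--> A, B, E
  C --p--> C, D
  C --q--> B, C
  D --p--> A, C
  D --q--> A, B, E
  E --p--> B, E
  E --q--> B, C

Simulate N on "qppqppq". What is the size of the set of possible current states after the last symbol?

Start: {B}
read q: {A, B, E}
read p: {B, C, D, E}
read p: {A, B, C, D, E}
read q: {A, B, C, E}
read p: {B, C, D, E}
read p: {A, B, C, D, E}
read q: {A, B, C, E}
Final reachable set {A, B, C, E} has 4 states.

4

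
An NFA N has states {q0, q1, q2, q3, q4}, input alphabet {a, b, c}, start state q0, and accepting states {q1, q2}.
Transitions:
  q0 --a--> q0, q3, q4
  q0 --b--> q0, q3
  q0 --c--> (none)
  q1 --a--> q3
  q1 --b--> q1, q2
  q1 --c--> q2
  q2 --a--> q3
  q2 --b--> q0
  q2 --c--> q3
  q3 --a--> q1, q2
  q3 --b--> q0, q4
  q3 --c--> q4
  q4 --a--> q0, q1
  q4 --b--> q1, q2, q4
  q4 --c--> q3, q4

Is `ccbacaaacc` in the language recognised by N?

Start: {q0}
read c: {}
The reachable set is empty and stays empty for the remaining 9 symbols.
Reachable ∩ accepting = {} — empty.

rejected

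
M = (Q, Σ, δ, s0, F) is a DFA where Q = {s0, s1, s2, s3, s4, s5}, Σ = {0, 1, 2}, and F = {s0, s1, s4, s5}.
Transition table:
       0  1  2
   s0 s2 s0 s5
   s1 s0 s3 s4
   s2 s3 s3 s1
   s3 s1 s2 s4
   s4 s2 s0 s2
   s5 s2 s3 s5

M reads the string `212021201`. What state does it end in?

s3

s0 --2--> s5
s5 --1--> s3
s3 --2--> s4
s4 --0--> s2
s2 --2--> s1
s1 --1--> s3
s3 --2--> s4
s4 --0--> s2
s2 --1--> s3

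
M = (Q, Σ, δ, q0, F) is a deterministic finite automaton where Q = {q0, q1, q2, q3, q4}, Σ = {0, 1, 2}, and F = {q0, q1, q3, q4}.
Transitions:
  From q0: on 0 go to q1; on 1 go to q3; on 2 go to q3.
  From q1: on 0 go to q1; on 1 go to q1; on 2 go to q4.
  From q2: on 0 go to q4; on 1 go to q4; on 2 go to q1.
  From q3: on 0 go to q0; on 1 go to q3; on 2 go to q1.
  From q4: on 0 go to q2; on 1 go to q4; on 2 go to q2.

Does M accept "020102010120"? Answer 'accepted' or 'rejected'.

rejected

q0 --0--> q1
q1 --2--> q4
q4 --0--> q2
q2 --1--> q4
q4 --0--> q2
q2 --2--> q1
q1 --0--> q1
q1 --1--> q1
q1 --0--> q1
q1 --1--> q1
q1 --2--> q4
q4 --0--> q2
End in state q2, which is not an accepting state.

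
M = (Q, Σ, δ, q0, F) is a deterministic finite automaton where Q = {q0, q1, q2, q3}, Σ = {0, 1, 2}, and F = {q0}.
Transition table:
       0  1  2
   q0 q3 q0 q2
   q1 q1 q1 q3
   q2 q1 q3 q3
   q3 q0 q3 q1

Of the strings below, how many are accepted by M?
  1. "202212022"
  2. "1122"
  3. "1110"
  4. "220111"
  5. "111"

"202212022": rejected
"1122": rejected
"1110": rejected
"220111": accepted
"111": accepted

2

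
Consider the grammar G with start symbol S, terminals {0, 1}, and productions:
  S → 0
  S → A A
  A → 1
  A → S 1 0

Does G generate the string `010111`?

no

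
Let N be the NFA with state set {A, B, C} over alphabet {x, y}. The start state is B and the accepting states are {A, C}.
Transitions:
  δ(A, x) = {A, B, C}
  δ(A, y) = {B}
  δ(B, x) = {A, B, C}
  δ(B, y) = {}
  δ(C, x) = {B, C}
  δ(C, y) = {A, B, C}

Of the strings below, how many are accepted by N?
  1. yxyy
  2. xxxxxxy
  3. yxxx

yxyy: rejected
xxxxxxy: accepted
yxxx: rejected

1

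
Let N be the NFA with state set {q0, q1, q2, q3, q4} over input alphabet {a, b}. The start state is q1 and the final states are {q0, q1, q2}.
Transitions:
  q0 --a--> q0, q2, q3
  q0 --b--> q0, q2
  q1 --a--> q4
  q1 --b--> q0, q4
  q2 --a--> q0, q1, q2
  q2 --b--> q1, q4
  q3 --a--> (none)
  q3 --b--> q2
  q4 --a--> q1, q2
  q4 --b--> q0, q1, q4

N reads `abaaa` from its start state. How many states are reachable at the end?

5

Start: {q1}
read a: {q4}
read b: {q0, q1, q4}
read a: {q0, q1, q2, q3, q4}
read a: {q0, q1, q2, q3, q4}
read a: {q0, q1, q2, q3, q4}
Final reachable set {q0, q1, q2, q3, q4} has 5 states.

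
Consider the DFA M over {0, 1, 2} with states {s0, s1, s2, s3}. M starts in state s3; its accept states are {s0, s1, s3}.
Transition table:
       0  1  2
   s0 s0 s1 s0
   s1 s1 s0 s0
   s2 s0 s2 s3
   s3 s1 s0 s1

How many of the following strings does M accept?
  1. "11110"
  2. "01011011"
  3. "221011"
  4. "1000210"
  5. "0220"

5

"11110": accepted
"01011011": accepted
"221011": accepted
"1000210": accepted
"0220": accepted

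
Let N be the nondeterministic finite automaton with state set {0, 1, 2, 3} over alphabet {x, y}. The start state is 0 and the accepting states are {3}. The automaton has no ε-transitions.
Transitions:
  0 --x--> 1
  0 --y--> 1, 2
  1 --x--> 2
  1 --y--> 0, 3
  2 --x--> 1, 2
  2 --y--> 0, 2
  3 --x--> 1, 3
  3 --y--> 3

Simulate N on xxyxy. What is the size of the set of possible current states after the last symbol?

Start: {0}
read x: {1}
read x: {2}
read y: {0, 2}
read x: {1, 2}
read y: {0, 2, 3}
Final reachable set {0, 2, 3} has 3 states.

3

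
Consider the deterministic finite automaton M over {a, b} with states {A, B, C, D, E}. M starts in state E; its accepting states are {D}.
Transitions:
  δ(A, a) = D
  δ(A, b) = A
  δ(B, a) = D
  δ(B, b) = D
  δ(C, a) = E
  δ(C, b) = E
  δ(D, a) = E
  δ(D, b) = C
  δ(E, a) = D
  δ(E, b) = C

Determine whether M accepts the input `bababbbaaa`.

rejected

E --b--> C
C --a--> E
E --b--> C
C --a--> E
E --b--> C
C --b--> E
E --b--> C
C --a--> E
E --a--> D
D --a--> E
End in state E, which is not an accepting state.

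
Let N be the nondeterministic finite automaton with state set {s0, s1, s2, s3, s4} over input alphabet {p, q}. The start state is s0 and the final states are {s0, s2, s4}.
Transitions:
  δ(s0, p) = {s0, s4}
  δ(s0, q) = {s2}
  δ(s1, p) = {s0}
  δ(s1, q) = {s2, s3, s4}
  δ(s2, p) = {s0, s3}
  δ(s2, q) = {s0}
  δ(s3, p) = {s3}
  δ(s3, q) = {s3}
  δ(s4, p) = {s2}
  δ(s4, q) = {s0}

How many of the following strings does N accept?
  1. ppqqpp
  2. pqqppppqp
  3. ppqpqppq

3

ppqqpp: accepted
pqqppppqp: accepted
ppqpqppq: accepted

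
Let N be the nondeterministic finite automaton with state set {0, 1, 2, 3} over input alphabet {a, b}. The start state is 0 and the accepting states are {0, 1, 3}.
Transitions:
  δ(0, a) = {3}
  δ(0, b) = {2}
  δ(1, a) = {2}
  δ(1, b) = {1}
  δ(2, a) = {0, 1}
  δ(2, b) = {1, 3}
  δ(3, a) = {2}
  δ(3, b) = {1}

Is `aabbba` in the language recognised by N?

Start: {0}
read a: {3}
read a: {2}
read b: {1, 3}
read b: {1}
read b: {1}
read a: {2}
Reachable ∩ accepting = {} — empty.

rejected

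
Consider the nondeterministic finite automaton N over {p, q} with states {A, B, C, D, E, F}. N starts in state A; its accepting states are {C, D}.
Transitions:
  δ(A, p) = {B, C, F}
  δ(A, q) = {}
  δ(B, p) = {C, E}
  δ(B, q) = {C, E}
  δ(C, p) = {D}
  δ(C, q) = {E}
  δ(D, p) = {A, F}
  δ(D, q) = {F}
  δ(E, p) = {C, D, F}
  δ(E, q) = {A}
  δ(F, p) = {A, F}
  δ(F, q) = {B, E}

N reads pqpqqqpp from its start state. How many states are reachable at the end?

5

Start: {A}
read p: {B, C, F}
read q: {B, C, E}
read p: {C, D, E, F}
read q: {A, B, E, F}
read q: {A, B, C, E}
read q: {A, C, E}
read p: {B, C, D, F}
read p: {A, C, D, E, F}
Final reachable set {A, C, D, E, F} has 5 states.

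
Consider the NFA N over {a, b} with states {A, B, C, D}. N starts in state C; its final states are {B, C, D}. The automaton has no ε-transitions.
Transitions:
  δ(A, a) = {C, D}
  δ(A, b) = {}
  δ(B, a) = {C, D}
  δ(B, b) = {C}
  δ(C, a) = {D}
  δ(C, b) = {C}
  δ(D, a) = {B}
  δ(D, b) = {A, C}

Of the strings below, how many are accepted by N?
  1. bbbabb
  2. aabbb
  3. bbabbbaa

3

bbbabb: accepted
aabbb: accepted
bbabbbaa: accepted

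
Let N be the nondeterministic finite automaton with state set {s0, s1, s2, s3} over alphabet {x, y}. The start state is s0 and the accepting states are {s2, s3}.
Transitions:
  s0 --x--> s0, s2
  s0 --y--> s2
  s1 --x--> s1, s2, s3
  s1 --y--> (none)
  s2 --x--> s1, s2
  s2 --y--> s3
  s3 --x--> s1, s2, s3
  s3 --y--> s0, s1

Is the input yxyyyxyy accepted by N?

rejected

Start: {s0}
read y: {s2}
read x: {s1, s2}
read y: {s3}
read y: {s0, s1}
read y: {s2}
read x: {s1, s2}
read y: {s3}
read y: {s0, s1}
Reachable ∩ accepting = {} — empty.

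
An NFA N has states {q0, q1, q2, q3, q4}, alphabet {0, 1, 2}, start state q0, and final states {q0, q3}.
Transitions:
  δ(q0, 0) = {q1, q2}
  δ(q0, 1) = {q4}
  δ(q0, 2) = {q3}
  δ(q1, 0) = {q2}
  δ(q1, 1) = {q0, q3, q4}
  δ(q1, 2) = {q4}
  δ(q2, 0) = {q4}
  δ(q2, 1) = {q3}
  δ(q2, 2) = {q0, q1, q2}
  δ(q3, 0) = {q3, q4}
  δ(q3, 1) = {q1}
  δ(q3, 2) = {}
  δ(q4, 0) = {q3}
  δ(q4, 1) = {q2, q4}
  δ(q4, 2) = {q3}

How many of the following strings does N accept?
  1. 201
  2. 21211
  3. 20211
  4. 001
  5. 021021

201: rejected
21211: accepted
20211: accepted
001: accepted
021021: accepted

4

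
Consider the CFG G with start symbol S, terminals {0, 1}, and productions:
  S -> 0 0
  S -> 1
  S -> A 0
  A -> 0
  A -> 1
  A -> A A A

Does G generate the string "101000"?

yes

S ⇒ A0 ⇒ AAA0 ⇒ AAAAA0 ⇒ 1AAAA0 ⇒ 10AAA0 ⇒ 101AA0 ⇒ 1010A0 ⇒ 101000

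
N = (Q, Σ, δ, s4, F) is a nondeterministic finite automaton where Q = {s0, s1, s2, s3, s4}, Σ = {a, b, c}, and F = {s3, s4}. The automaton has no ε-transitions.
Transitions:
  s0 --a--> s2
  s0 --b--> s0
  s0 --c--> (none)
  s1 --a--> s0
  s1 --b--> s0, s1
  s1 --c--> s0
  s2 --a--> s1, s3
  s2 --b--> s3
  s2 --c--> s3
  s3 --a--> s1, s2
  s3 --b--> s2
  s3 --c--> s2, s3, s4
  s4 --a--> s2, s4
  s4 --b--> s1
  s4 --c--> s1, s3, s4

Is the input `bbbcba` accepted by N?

Start: {s4}
read b: {s1}
read b: {s0, s1}
read b: {s0, s1}
read c: {s0}
read b: {s0}
read a: {s2}
Reachable ∩ accepting = {} — empty.

rejected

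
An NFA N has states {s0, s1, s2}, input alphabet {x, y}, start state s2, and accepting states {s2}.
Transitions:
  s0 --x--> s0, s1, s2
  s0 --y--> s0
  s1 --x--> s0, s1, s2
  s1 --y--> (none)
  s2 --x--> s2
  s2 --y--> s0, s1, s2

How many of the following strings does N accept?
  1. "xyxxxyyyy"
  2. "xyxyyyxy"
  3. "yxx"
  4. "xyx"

4

"xyxxxyyyy": accepted
"xyxyyyxy": accepted
"yxx": accepted
"xyx": accepted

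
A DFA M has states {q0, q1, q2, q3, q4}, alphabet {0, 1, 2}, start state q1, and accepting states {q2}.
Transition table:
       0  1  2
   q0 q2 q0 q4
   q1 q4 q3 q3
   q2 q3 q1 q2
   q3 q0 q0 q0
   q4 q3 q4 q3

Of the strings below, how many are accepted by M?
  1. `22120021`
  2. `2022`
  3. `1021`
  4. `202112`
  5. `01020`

`22120021`: rejected
`2022`: rejected
`1021`: rejected
`202112`: rejected
`01020`: accepted

1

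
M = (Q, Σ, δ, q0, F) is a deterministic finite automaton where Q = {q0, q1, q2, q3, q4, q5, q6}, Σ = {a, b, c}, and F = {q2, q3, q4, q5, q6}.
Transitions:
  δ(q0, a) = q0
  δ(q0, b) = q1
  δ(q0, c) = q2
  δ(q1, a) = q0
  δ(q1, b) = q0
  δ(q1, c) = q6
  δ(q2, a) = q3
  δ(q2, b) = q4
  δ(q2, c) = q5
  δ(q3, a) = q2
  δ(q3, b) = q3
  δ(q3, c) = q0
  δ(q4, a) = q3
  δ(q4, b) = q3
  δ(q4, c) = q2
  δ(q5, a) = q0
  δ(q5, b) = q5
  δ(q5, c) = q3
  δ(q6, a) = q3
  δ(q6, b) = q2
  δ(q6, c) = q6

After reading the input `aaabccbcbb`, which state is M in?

q5

q0 --a--> q0
q0 --a--> q0
q0 --a--> q0
q0 --b--> q1
q1 --c--> q6
q6 --c--> q6
q6 --b--> q2
q2 --c--> q5
q5 --b--> q5
q5 --b--> q5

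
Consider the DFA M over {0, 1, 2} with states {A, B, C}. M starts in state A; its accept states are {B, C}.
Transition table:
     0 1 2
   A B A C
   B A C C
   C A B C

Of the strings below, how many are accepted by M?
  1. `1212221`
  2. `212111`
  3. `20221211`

`1212221`: accepted
`212111`: accepted
`20221211`: accepted

3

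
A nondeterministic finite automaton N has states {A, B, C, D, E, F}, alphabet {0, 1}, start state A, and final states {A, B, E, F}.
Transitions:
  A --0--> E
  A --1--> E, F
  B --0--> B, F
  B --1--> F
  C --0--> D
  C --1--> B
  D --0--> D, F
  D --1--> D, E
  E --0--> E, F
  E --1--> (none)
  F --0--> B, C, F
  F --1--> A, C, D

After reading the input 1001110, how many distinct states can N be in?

Start: {A}
read 1: {E, F}
read 0: {B, C, E, F}
read 0: {B, C, D, E, F}
read 1: {A, B, C, D, E, F}
read 1: {A, B, C, D, E, F}
read 1: {A, B, C, D, E, F}
read 0: {B, C, D, E, F}
Final reachable set {B, C, D, E, F} has 5 states.

5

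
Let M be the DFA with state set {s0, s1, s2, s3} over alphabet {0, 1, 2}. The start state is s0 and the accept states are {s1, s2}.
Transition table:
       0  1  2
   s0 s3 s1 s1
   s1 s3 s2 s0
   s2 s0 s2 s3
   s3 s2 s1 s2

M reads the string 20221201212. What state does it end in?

s0

s0 --2--> s1
s1 --0--> s3
s3 --2--> s2
s2 --2--> s3
s3 --1--> s1
s1 --2--> s0
s0 --0--> s3
s3 --1--> s1
s1 --2--> s0
s0 --1--> s1
s1 --2--> s0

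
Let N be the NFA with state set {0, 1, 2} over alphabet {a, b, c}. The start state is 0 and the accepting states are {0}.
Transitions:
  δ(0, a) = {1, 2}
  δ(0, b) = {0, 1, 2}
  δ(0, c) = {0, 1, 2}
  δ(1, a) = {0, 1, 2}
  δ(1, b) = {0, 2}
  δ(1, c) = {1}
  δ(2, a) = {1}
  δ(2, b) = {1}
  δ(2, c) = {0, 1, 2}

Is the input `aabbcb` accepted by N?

Start: {0}
read a: {1, 2}
read a: {0, 1, 2}
read b: {0, 1, 2}
read b: {0, 1, 2}
read c: {0, 1, 2}
read b: {0, 1, 2}
Reachable ∩ accepting = {0} — nonempty.

accepted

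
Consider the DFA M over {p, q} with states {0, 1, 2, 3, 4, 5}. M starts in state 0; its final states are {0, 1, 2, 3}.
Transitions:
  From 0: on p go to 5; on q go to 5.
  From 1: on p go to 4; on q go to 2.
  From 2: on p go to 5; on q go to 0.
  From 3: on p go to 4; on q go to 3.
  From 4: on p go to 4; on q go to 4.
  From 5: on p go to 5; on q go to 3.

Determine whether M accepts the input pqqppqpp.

rejected

0 --p--> 5
5 --q--> 3
3 --q--> 3
3 --p--> 4
4 --p--> 4
4 --q--> 4
4 --p--> 4
4 --p--> 4
End in state 4, which is not an accepting state.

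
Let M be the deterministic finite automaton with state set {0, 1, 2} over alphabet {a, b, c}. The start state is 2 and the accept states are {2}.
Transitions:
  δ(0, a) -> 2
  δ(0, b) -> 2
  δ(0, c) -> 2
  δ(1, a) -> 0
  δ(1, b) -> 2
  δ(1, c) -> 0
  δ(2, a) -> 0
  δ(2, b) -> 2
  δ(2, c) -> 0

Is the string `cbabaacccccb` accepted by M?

2 --c--> 0
0 --b--> 2
2 --a--> 0
0 --b--> 2
2 --a--> 0
0 --a--> 2
2 --c--> 0
0 --c--> 2
2 --c--> 0
0 --c--> 2
2 --c--> 0
0 --b--> 2
End in state 2, which is an accepting state.

accepted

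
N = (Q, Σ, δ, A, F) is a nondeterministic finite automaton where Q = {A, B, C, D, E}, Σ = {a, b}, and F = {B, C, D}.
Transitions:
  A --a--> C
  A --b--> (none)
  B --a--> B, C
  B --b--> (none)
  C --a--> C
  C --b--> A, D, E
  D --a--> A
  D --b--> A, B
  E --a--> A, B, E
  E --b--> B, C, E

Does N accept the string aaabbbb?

accepted

Start: {A}
read a: {C}
read a: {C}
read a: {C}
read b: {A, D, E}
read b: {A, B, C, E}
read b: {A, B, C, D, E}
read b: {A, B, C, D, E}
Reachable ∩ accepting = {B, C, D} — nonempty.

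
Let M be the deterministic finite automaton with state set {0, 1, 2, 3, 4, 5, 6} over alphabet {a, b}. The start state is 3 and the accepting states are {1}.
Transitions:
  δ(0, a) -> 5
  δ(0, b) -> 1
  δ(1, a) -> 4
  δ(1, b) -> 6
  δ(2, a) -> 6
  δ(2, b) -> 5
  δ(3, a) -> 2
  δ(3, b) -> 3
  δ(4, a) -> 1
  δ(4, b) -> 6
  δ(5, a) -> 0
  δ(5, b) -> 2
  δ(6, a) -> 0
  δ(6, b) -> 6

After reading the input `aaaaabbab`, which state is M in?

1

3 --a--> 2
2 --a--> 6
6 --a--> 0
0 --a--> 5
5 --a--> 0
0 --b--> 1
1 --b--> 6
6 --a--> 0
0 --b--> 1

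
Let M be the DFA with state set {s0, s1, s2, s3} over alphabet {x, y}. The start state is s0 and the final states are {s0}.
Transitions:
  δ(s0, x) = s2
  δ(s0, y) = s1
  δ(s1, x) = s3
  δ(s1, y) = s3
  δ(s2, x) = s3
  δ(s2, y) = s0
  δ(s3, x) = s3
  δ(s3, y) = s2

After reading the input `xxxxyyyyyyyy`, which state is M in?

s0 --x--> s2
s2 --x--> s3
s3 --x--> s3
s3 --x--> s3
s3 --y--> s2
s2 --y--> s0
s0 --y--> s1
s1 --y--> s3
s3 --y--> s2
s2 --y--> s0
s0 --y--> s1
s1 --y--> s3

s3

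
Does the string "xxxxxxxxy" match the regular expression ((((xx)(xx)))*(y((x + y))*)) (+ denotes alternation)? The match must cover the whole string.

yes

Split as xxxxxxxx·y: (((xx)(xx)))* matches xxxxxxxx and (y((x+y))*) matches y.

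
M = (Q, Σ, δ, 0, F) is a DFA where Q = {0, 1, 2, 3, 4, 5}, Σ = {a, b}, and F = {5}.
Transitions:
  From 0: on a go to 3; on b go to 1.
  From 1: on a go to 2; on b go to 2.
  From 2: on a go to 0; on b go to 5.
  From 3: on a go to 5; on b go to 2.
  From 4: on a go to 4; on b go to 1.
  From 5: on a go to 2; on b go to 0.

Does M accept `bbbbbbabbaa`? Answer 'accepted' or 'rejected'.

rejected

0 --b--> 1
1 --b--> 2
2 --b--> 5
5 --b--> 0
0 --b--> 1
1 --b--> 2
2 --a--> 0
0 --b--> 1
1 --b--> 2
2 --a--> 0
0 --a--> 3
End in state 3, which is not an accepting state.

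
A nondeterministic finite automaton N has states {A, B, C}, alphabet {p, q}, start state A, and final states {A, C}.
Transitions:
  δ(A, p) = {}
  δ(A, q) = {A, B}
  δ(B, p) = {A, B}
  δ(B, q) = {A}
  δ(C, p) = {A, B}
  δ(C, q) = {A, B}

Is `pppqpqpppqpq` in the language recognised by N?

Start: {A}
read p: {}
The reachable set is empty and stays empty for the remaining 11 symbols.
Reachable ∩ accepting = {} — empty.

rejected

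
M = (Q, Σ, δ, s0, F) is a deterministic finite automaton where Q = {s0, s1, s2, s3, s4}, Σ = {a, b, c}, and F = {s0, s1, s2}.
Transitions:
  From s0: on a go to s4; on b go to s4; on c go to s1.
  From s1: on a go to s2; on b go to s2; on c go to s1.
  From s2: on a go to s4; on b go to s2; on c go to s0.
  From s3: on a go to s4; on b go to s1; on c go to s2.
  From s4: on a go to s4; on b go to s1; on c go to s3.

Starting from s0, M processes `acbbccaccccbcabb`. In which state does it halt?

s0 --a--> s4
s4 --c--> s3
s3 --b--> s1
s1 --b--> s2
s2 --c--> s0
s0 --c--> s1
s1 --a--> s2
s2 --c--> s0
s0 --c--> s1
s1 --c--> s1
s1 --c--> s1
s1 --b--> s2
s2 --c--> s0
s0 --a--> s4
s4 --b--> s1
s1 --b--> s2

s2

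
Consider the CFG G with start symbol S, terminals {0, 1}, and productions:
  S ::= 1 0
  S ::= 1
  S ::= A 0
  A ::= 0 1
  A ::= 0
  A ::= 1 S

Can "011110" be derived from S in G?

no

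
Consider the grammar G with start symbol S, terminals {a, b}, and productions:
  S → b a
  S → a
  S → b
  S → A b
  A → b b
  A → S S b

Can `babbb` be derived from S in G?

S ⇒ Ab ⇒ SSbb ⇒ baSbb ⇒ babbb

yes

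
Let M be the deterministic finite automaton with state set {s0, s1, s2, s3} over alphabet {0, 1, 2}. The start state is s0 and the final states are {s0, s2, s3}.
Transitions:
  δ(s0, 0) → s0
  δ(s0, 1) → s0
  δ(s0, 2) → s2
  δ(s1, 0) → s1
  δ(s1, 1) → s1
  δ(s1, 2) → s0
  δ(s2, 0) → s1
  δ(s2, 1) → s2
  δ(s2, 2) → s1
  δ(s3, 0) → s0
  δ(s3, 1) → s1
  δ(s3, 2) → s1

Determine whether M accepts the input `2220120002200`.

rejected

s0 --2--> s2
s2 --2--> s1
s1 --2--> s0
s0 --0--> s0
s0 --1--> s0
s0 --2--> s2
s2 --0--> s1
s1 --0--> s1
s1 --0--> s1
s1 --2--> s0
s0 --2--> s2
s2 --0--> s1
s1 --0--> s1
End in state s1, which is not an accepting state.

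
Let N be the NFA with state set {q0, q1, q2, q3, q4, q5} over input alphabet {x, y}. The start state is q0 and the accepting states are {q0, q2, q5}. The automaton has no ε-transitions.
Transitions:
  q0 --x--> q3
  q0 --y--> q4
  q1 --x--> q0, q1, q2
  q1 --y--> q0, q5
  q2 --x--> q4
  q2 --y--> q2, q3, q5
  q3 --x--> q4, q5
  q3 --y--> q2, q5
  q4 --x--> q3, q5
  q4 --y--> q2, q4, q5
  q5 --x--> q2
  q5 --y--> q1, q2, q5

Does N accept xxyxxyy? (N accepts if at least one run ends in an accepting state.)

accepted

Start: {q0}
read x: {q3}
read x: {q4, q5}
read y: {q1, q2, q4, q5}
read x: {q0, q1, q2, q3, q4, q5}
read x: {q0, q1, q2, q3, q4, q5}
read y: {q0, q1, q2, q3, q4, q5}
read y: {q0, q1, q2, q3, q4, q5}
Reachable ∩ accepting = {q0, q2, q5} — nonempty.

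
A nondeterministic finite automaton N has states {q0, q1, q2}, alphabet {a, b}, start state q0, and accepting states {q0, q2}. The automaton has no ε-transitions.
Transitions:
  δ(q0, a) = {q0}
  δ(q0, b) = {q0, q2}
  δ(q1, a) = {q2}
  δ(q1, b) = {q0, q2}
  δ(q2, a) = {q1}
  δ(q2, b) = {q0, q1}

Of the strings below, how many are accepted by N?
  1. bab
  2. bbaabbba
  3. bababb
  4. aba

bab: accepted
bbaabbba: accepted
bababb: accepted
aba: accepted

4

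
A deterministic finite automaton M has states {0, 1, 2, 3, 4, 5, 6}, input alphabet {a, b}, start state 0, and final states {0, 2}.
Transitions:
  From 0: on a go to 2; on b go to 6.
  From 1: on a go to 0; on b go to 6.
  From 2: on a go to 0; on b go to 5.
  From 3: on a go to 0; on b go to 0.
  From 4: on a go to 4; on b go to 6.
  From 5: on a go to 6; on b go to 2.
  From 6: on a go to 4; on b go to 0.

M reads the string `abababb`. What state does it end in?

2

0 --a--> 2
2 --b--> 5
5 --a--> 6
6 --b--> 0
0 --a--> 2
2 --b--> 5
5 --b--> 2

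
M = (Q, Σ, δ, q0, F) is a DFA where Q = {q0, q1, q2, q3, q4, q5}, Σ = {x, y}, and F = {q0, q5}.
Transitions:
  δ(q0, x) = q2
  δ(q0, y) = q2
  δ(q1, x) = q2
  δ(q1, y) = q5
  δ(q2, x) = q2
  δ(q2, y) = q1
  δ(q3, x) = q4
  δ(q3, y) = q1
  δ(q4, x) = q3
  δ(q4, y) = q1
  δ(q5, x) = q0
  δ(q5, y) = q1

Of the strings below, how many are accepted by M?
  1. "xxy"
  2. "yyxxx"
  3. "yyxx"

0

"xxy": rejected
"yyxxx": rejected
"yyxx": rejected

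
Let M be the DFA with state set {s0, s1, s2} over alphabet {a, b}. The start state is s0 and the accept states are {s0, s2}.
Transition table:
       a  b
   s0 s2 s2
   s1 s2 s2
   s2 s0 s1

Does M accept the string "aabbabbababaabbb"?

s0 --a--> s2
s2 --a--> s0
s0 --b--> s2
s2 --b--> s1
s1 --a--> s2
s2 --b--> s1
s1 --b--> s2
s2 --a--> s0
s0 --b--> s2
s2 --a--> s0
s0 --b--> s2
s2 --a--> s0
s0 --a--> s2
s2 --b--> s1
s1 --b--> s2
s2 --b--> s1
End in state s1, which is not an accepting state.

rejected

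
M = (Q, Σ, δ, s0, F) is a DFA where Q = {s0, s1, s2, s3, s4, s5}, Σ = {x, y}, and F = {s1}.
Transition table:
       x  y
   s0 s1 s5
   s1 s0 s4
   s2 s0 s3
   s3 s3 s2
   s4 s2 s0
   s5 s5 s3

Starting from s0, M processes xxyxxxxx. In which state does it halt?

s5

s0 --x--> s1
s1 --x--> s0
s0 --y--> s5
s5 --x--> s5
s5 --x--> s5
s5 --x--> s5
s5 --x--> s5
s5 --x--> s5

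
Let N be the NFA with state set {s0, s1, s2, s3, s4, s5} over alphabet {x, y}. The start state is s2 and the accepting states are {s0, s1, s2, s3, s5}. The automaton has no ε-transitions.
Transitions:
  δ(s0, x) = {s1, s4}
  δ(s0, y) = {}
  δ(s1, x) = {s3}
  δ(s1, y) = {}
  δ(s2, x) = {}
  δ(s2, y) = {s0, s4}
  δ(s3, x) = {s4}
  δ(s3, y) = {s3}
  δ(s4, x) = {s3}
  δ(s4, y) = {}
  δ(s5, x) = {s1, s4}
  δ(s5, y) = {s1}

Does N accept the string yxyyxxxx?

accepted

Start: {s2}
read y: {s0, s4}
read x: {s1, s3, s4}
read y: {s3}
read y: {s3}
read x: {s4}
read x: {s3}
read x: {s4}
read x: {s3}
Reachable ∩ accepting = {s3} — nonempty.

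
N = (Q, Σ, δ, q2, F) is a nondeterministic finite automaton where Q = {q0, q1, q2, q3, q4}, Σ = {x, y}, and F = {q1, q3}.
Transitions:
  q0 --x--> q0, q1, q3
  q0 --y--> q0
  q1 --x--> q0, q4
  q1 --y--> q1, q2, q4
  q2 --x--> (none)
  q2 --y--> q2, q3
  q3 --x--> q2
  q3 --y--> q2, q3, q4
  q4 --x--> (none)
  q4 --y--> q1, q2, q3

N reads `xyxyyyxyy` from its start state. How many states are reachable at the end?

Start: {q2}
read x: {}
The reachable set is empty and stays empty for the remaining 8 symbols.
Final reachable set {} has 0 states.

0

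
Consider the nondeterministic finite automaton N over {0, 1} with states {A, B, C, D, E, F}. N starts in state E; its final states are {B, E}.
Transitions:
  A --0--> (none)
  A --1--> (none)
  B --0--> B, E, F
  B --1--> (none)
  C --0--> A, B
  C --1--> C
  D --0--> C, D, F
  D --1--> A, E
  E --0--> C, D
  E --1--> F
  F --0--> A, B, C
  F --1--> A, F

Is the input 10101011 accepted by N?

Start: {E}
read 1: {F}
read 0: {A, B, C}
read 1: {C}
read 0: {A, B}
read 1: {}
The reachable set is empty and stays empty for the remaining 3 symbols.
Reachable ∩ accepting = {} — empty.

rejected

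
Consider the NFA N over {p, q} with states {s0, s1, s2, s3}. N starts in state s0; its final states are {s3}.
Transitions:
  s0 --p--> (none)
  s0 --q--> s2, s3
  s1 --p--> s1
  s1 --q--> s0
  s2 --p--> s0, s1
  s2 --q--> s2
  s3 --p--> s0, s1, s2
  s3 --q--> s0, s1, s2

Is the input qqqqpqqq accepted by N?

accepted

Start: {s0}
read q: {s2, s3}
read q: {s0, s1, s2}
read q: {s0, s2, s3}
read q: {s0, s1, s2, s3}
read p: {s0, s1, s2}
read q: {s0, s2, s3}
read q: {s0, s1, s2, s3}
read q: {s0, s1, s2, s3}
Reachable ∩ accepting = {s3} — nonempty.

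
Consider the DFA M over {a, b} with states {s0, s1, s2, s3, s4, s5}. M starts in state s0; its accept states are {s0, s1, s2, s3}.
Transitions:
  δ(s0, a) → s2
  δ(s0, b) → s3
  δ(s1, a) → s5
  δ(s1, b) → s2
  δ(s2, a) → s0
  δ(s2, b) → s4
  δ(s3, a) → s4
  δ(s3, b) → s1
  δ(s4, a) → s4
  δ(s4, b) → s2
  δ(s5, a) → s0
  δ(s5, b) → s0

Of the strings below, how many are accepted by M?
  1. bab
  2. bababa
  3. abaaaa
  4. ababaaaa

2

bab: accepted
bababa: rejected
abaaaa: rejected
ababaaaa: accepted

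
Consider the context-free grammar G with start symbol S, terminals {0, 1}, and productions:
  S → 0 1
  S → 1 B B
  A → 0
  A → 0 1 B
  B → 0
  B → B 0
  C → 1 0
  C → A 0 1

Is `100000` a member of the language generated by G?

S ⇒ 1BB ⇒ 1B0B ⇒ 100B ⇒ 100B0 ⇒ 100B00 ⇒ 100000

yes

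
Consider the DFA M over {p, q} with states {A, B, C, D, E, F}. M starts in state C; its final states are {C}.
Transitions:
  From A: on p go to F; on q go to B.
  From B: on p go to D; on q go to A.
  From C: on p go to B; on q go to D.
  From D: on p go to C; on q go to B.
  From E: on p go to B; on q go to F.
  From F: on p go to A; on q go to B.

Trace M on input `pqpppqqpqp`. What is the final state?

C --p--> B
B --q--> A
A --p--> F
F --p--> A
A --p--> F
F --q--> B
B --q--> A
A --p--> F
F --q--> B
B --p--> D

D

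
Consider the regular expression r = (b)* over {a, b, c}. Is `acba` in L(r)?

acba cannot be split into zero or more pieces each matching b.

no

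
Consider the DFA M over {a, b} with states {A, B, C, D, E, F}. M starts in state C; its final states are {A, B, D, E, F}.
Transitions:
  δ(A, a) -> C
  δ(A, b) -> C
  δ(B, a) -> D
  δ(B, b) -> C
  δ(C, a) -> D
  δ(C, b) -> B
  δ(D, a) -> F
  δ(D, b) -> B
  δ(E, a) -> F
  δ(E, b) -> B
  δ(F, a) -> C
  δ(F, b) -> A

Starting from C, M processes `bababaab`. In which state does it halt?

C --b--> B
B --a--> D
D --b--> B
B --a--> D
D --b--> B
B --a--> D
D --a--> F
F --b--> A

A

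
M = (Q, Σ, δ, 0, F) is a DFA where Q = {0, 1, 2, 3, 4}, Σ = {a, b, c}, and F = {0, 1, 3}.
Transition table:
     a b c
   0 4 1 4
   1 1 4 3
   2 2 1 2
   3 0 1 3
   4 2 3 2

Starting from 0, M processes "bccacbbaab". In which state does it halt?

4

0 --b--> 1
1 --c--> 3
3 --c--> 3
3 --a--> 0
0 --c--> 4
4 --b--> 3
3 --b--> 1
1 --a--> 1
1 --a--> 1
1 --b--> 4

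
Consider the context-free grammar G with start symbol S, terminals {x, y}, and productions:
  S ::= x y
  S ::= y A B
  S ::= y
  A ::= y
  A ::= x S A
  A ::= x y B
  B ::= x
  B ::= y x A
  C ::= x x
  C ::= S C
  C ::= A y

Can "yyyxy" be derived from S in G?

S ⇒ yAB ⇒ yyB ⇒ yyyxA ⇒ yyyxy

yes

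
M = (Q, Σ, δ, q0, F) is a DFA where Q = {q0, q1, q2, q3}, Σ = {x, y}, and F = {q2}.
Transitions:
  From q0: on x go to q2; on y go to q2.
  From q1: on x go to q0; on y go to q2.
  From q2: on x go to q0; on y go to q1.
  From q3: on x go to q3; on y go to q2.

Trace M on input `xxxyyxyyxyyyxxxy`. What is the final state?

q0 --x--> q2
q2 --x--> q0
q0 --x--> q2
q2 --y--> q1
q1 --y--> q2
q2 --x--> q0
q0 --y--> q2
q2 --y--> q1
q1 --x--> q0
q0 --y--> q2
q2 --y--> q1
q1 --y--> q2
q2 --x--> q0
q0 --x--> q2
q2 --x--> q0
q0 --y--> q2

q2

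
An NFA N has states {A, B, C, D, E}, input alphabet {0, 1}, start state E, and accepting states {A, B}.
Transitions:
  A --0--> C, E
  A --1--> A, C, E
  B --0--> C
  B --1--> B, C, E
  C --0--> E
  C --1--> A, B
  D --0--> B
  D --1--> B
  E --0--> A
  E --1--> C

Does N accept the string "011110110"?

accepted

Start: {E}
read 0: {A}
read 1: {A, C, E}
read 1: {A, B, C, E}
read 1: {A, B, C, E}
read 1: {A, B, C, E}
read 0: {A, C, E}
read 1: {A, B, C, E}
read 1: {A, B, C, E}
read 0: {A, C, E}
Reachable ∩ accepting = {A} — nonempty.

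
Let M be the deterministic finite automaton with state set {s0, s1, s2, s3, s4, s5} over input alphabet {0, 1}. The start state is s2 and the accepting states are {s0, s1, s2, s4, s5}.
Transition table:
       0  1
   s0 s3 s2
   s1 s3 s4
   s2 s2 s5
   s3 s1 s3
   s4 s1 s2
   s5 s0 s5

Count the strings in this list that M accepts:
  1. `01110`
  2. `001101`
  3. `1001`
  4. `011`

3

`01110`: accepted
`001101`: accepted
`1001`: rejected
`011`: accepted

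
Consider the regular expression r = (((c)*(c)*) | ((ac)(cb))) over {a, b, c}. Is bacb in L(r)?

no

Neither ((c)*(c)*) nor ((ac)(cb)) matches bacb.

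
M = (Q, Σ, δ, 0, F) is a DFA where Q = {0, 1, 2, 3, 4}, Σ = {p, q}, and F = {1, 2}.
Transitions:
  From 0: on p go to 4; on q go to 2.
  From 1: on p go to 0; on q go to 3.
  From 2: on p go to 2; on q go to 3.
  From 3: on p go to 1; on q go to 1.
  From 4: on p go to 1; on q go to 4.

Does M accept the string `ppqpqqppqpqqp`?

rejected

0 --p--> 4
4 --p--> 1
1 --q--> 3
3 --p--> 1
1 --q--> 3
3 --q--> 1
1 --p--> 0
0 --p--> 4
4 --q--> 4
4 --p--> 1
1 --q--> 3
3 --q--> 1
1 --p--> 0
End in state 0, which is not an accepting state.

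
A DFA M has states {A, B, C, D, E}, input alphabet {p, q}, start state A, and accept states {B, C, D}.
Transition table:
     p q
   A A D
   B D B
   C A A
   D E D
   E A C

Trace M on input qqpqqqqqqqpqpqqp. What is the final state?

A --q--> D
D --q--> D
D --p--> E
E --q--> C
C --q--> A
A --q--> D
D --q--> D
D --q--> D
D --q--> D
D --q--> D
D --p--> E
E --q--> C
C --p--> A
A --q--> D
D --q--> D
D --p--> E

E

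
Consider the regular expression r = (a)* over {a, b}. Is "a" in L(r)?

Split into 1 piece a; each matches a.

yes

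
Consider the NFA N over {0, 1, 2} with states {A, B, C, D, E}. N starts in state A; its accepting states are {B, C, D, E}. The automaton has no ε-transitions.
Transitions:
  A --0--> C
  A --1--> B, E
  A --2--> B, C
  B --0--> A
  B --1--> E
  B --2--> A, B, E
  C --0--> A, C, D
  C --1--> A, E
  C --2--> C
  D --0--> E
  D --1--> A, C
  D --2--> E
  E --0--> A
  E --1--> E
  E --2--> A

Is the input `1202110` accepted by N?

rejected

Start: {A}
read 1: {B, E}
read 2: {A, B, E}
read 0: {A, C}
read 2: {B, C}
read 1: {A, E}
read 1: {B, E}
read 0: {A}
Reachable ∩ accepting = {} — empty.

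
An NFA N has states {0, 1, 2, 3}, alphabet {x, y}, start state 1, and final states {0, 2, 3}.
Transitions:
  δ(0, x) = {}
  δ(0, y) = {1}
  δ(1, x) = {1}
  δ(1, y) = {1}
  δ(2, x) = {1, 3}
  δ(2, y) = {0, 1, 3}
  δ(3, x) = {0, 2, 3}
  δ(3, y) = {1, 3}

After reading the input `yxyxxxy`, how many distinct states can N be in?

1

Start: {1}
read y: {1}
read x: {1}
read y: {1}
read x: {1}
read x: {1}
read x: {1}
read y: {1}
Final reachable set {1} has 1 state.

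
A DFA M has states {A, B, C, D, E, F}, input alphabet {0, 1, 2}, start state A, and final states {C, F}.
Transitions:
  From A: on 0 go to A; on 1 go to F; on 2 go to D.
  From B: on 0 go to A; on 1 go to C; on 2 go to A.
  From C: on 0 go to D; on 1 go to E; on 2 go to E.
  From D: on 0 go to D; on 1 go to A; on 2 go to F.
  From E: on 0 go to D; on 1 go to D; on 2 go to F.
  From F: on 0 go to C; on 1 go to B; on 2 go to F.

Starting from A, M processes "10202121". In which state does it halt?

A --1--> F
F --0--> C
C --2--> E
E --0--> D
D --2--> F
F --1--> B
B --2--> A
A --1--> F

F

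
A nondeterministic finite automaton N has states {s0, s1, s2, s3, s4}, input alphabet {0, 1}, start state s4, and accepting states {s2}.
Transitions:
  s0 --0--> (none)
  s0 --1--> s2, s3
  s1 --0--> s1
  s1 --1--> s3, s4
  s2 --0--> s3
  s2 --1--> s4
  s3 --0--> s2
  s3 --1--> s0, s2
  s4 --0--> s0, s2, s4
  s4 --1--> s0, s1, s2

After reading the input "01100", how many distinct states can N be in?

5

Start: {s4}
read 0: {s0, s2, s4}
read 1: {s0, s1, s2, s3, s4}
read 1: {s0, s1, s2, s3, s4}
read 0: {s0, s1, s2, s3, s4}
read 0: {s0, s1, s2, s3, s4}
Final reachable set {s0, s1, s2, s3, s4} has 5 states.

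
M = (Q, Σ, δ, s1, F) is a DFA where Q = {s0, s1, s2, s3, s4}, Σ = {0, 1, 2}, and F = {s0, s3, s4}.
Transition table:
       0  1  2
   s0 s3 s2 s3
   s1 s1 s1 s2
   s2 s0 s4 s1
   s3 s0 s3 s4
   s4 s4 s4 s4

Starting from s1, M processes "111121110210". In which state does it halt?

s4

s1 --1--> s1
s1 --1--> s1
s1 --1--> s1
s1 --1--> s1
s1 --2--> s2
s2 --1--> s4
s4 --1--> s4
s4 --1--> s4
s4 --0--> s4
s4 --2--> s4
s4 --1--> s4
s4 --0--> s4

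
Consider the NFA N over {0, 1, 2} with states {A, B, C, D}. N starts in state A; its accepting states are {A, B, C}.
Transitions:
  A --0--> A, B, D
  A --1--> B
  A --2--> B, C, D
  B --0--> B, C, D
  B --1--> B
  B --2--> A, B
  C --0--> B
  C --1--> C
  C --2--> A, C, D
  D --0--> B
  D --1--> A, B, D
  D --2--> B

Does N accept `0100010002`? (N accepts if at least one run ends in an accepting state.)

accepted

Start: {A}
read 0: {A, B, D}
read 1: {A, B, D}
read 0: {A, B, C, D}
read 0: {A, B, C, D}
read 0: {A, B, C, D}
read 1: {A, B, C, D}
read 0: {A, B, C, D}
read 0: {A, B, C, D}
read 0: {A, B, C, D}
read 2: {A, B, C, D}
Reachable ∩ accepting = {A, B, C} — nonempty.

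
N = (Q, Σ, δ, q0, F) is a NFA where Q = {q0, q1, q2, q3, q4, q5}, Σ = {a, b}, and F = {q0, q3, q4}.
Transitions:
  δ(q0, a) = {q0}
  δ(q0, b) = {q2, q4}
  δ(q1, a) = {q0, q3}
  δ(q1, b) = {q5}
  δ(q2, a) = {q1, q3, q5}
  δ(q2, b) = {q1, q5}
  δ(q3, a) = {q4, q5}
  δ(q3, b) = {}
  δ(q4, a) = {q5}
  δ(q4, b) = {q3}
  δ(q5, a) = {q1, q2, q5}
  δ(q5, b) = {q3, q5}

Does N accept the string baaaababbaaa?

accepted

Start: {q0}
read b: {q2, q4}
read a: {q1, q3, q5}
read a: {q0, q1, q2, q3, q4, q5}
read a: {q0, q1, q2, q3, q4, q5}
read a: {q0, q1, q2, q3, q4, q5}
read b: {q1, q2, q3, q4, q5}
read a: {q0, q1, q2, q3, q4, q5}
read b: {q1, q2, q3, q4, q5}
read b: {q1, q3, q5}
read a: {q0, q1, q2, q3, q4, q5}
read a: {q0, q1, q2, q3, q4, q5}
read a: {q0, q1, q2, q3, q4, q5}
Reachable ∩ accepting = {q0, q3, q4} — nonempty.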